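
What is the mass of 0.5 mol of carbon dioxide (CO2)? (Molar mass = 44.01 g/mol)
Mass = 0.5 mol × 44.01 g/mol = 22 g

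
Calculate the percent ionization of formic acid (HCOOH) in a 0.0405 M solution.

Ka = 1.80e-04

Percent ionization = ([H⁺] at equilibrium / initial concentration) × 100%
Percent ionization = 6.45%

Let x = [H⁺]. Ka = x²/(C - x) ⇒ x² + (1.80e-04)x - (1.80e-04)(0.0405) = 0. x = 2.6115e-03. Percent = (2.6115e-03/0.0405) × 100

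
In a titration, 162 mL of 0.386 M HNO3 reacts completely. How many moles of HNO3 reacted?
Moles = Molarity × Volume (L)
Moles = 0.386 M × 0.162 L = 0.06253 mol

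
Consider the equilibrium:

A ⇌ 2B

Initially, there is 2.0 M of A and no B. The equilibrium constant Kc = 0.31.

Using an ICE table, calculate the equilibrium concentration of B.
[B] = 0.714 M

ICE: [A] = 2.0 − x, [B] = 2x.
Kc = (2x)²/(2.0 − x) = 0.31 ⇒ 4x² + 0.31x − 0.62 = 0.
x = (−0.31 + √(0.31² + 4·4·0.62))/(2·4) = (−0.31 + √10.016)/8 = 0.35685.
[B] = 2x = 0.714 M.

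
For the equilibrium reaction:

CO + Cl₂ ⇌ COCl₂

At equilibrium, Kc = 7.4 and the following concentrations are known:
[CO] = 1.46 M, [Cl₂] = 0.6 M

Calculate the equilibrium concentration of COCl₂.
[COCl₂] = 6.4824 M

Kc = ([COCl₂]) / ([CO] × [Cl₂]) = 7.4
[COCl₂]^1 = Kc · (reactant terms)/(other product terms) = 7.4 · 0.876 / 1 = 6.4824
[COCl₂] = 6.4824 M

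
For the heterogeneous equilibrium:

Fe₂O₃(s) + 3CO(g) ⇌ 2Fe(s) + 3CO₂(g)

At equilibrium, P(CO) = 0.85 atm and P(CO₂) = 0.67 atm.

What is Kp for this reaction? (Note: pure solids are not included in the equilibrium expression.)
K_p = 0.490

Solids (Fe₂O₃, Fe) are excluded.
Kp = P(CO₂)³/P(CO)³ = (0.67)³/(0.85)³ = 0.3008/0.6141 = 0.490.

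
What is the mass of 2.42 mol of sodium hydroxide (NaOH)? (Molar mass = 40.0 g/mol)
Mass = 2.42 mol × 40.0 g/mol = 96.8 g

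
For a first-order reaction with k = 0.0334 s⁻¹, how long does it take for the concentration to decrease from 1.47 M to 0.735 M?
20.75 s

From ln[A] = ln[A]₀ - k·t: t = ln([A]₀/[A])/k = ln(1.47/0.735)/0.0334 = ln(2.0000)/0.0334 = 0.6931/0.0334 = 20.75 s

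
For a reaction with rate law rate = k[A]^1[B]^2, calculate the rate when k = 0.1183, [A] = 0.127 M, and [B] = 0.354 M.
0.001883 M/s

rate = k·[A]^1·[B]^2 = 0.1183·(0.127)^1·(0.354)^2 = 0.1183·0.127·0.125316 = 0.001883 M/s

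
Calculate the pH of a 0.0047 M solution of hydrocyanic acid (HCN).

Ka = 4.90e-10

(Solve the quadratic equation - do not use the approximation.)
pH = 5.82

x² + Ka×x - Ka×C = 0. Using quadratic formula: [H⁺] = 1.5173e-06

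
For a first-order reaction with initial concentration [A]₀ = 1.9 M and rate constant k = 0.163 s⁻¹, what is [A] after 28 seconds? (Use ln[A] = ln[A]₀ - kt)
0.0198 M

ln[A] = ln[A]₀ - k·t = ln(1.9) - (0.163)·(28) = 0.6419 - 4.5640 = -3.9221
[A] = e^(-3.9221) = 0.0198 M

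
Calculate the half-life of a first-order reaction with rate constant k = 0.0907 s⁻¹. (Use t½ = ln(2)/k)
7.64 s

t½ = ln(2)/k = 0.6931/0.0907 = 7.64 s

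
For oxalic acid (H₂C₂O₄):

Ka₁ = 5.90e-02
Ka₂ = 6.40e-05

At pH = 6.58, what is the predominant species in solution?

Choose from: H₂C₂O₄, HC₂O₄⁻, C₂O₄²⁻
C₂O₄²⁻

pKa1 = 1.23, pKa2 = 4.19. Each pKa is the crossover between adjacent species; pH = 6.58 lies in the region where C₂O₄²⁻ predominates.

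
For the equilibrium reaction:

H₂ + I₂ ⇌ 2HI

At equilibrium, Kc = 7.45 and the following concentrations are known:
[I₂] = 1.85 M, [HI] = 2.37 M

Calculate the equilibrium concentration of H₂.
[H₂] = 0.4075 M

Kc = ([HI]^2) / ([H₂] × [I₂]) = 7.45
[H₂]^1 = (product terms)/(Kc · other reactant terms) = 5.6169 / (7.45 · 1.85) = 0.40754
[H₂] = 0.4075 M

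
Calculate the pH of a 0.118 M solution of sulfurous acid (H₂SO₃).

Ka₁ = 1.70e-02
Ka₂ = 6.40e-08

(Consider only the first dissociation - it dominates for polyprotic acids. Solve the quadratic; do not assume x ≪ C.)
pH = 1.43

x² + Ka₁·x − Ka₁·C = 0 with Ka₁ = 1.70e-02, C = 0.118.
x = (−Ka₁ + √(Ka₁² + 4·Ka₁·C))/2 = 3.7088e-02 M, so pH = 1.43.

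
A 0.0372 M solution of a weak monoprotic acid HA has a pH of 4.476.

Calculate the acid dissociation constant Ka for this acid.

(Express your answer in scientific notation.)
K_a = 3.01e-08

[H⁺] = 10^(−pH) = 10^(−4.476) = 3.342e-05 M. For HA ⇌ H⁺ + A⁻, Ka = x²/(C − x) = (3.342e-05)²/(0.0372 − 3.342e-05) = 3.01e-08.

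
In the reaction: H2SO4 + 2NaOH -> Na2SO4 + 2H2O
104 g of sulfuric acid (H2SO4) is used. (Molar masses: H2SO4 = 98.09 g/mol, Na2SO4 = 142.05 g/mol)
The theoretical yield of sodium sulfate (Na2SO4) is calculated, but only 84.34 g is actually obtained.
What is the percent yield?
Moles of H2SO4 = 104 g ÷ 98.09 g/mol = 1.06025 mol
Mole ratio: 1 mol Na2SO4 / 1 mol H2SO4
Moles of Na2SO4 = 1.06025 × (1/1) = 1.06025 mol
Theoretical yield = 1.06025 mol × 142.05 g/mol = 150.61 g
Actual yield = 84.34 g
Percent yield = (84.34 / 150.61) × 100% = 56.0%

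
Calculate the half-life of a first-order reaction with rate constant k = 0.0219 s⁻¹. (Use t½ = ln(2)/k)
31.65 s

t½ = ln(2)/k = 0.6931/0.0219 = 31.65 s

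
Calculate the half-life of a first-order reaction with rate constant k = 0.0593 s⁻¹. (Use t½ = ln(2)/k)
11.69 s

t½ = ln(2)/k = 0.6931/0.0593 = 11.69 s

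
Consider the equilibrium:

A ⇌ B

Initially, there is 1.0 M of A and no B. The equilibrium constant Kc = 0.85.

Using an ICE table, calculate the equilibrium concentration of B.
[B] = 0.459 M

ICE: [A] = 1.0 − x, [B] = x.
Kc = x/(1.0 − x) = 0.85 ⇒ x = 0.85·1.0/(1 + 0.85) = 0.85/1.85 = 0.4595.
[B] = x = 0.459 M.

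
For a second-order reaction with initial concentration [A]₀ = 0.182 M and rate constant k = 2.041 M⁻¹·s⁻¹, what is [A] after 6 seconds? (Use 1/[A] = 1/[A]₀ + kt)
0.0564 M

1/[A] = 1/[A]₀ + k·t = 1/0.182 + (2.041)·(6) = 5.4945 + 12.2460 = 17.7405
[A] = 1/17.7405 = 0.0564 M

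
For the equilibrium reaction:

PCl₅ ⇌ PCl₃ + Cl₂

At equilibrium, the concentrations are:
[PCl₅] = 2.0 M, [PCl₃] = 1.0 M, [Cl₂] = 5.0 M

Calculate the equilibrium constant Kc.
K_c = 2.5000

Kc = ([PCl₃] × [Cl₂]) / ([PCl₅])
   = ((1.0)·(5.0)) / ((2.0))
   = 5 / 2 = 2.5000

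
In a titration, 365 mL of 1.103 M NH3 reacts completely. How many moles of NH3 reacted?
Moles = Molarity × Volume (L)
Moles = 1.103 M × 0.365 L = 0.4026 mol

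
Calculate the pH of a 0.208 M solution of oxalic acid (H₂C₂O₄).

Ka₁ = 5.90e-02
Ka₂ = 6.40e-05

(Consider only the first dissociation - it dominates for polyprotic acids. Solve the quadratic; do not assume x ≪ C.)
pH = 1.07

x² + Ka₁·x − Ka₁·C = 0 with Ka₁ = 5.90e-02, C = 0.208.
x = (−Ka₁ + √(Ka₁² + 4·Ka₁·C))/2 = 8.5140e-02 M, so pH = 1.07.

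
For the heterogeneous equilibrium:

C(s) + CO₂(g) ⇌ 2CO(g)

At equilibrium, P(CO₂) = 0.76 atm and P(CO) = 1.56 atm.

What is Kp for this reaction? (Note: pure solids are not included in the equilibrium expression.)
K_p = 3.202

Solid C is excluded.
Kp = P(CO)²/P(CO₂) = (1.56)²/0.76 = 2.434/0.76 = 3.202.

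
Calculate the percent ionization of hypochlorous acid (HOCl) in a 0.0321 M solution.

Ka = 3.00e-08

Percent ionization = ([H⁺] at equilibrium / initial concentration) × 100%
Percent ionization = 0.0966%

Let x = [H⁺]. Ka = x²/(C - x) ⇒ x² + (3.00e-08)x - (3.00e-08)(0.0321) = 0. x = 3.1017e-05. Percent = (3.1017e-05/0.0321) × 100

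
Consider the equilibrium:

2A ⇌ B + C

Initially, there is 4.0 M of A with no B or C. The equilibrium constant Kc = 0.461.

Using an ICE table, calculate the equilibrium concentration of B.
[B] = 1.152 M

ICE: [A] = 4.0 − 2x, [B] = [C] = x.
Kc = x²/(4.0 − 2x)² = 0.461 ⇒ √Kc = x/(4.0 − 2x).
x = √0.461·4.0/(1 + 2√0.461) = 0.67897·4.0/2.3579 = 1.1518.
[B] = x = 1.152 M.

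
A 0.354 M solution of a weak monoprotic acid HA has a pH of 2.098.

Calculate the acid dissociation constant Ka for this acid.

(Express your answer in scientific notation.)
K_a = 1.84e-04

[H⁺] = 10^(−pH) = 10^(−2.098) = 7.980e-03 M. For HA ⇌ H⁺ + A⁻, Ka = x²/(C − x) = (7.980e-03)²/(0.354 − 7.980e-03) = 1.84e-04.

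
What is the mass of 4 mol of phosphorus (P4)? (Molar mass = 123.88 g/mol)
Mass = 4 mol × 123.88 g/mol = 495.5 g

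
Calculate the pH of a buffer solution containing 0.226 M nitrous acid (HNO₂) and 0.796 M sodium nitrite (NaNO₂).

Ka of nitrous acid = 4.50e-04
pH = 3.89

pKa = -log(4.50e-04) = 3.35. pH = pKa + log([A⁻]/[HA]) = 3.35 + log(0.796/0.226)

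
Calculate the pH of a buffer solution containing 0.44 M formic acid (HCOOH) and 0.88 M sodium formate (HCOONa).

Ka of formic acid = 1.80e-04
pH = 4.05

pKa = -log(1.80e-04) = 3.74. pH = pKa + log([A⁻]/[HA]) = 3.74 + log(0.88/0.44)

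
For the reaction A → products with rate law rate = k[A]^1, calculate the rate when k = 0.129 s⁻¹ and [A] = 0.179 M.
0.02309 M/s

rate = k·[A]^1 = 0.129·(0.179)^1 = 0.129·0.179 = 0.02309 M/s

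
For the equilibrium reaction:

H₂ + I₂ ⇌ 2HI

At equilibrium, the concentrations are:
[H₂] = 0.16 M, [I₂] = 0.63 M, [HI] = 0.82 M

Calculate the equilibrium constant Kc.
K_c = 6.6706

Kc = ([HI]^2) / ([H₂] × [I₂])
   = ((0.82)^2) / ((0.16)·(0.63))
   = 0.6724 / 0.1008 = 6.6706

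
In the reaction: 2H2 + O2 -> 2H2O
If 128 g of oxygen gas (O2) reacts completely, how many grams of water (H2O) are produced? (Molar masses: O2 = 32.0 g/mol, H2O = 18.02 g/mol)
Moles of O2 = 128 g ÷ 32.0 g/mol = 4 mol
Mole ratio: 2 mol H2O / 1 mol O2
Moles of H2O = 4 × (2/1) = 8 mol
Mass of H2O = 8 mol × 18.02 g/mol = 144.2 g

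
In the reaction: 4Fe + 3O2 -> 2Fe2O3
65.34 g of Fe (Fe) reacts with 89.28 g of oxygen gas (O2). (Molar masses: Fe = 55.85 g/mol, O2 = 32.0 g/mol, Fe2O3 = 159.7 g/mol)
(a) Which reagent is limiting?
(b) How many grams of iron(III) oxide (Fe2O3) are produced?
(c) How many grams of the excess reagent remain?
(a) Fe, (b) 93.42 g, (c) 61.2 g

Moles of Fe = 65.34 g ÷ 55.85 g/mol = 1.16992 mol
Moles of O2 = 89.28 g ÷ 32.0 g/mol = 2.79 mol
Moles ÷ coefficient: Fe: 1.16992/4 = 0.2925, O2: 2.79/3 = 0.93
(a) Fe has the smaller value, so Fe is the limiting reagent.
(b) Moles of Fe2O3 = 1.16992 mol Fe × (2/4) = 0.58496 mol; mass = 0.58496 mol × 159.7 g/mol = 93.42 g
(c) O2 consumed = 1.16992 × (3/4) = 0.87744 mol; remaining = 2.79 − 0.87744 = 1.91256 mol; mass = 1.91256 mol × 32.0 g/mol = 61.2 g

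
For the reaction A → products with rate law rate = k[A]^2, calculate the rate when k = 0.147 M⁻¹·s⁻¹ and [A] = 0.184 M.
0.004977 M/s

rate = k·[A]^2 = 0.147·(0.184)^2 = 0.147·0.033856 = 0.004977 M/s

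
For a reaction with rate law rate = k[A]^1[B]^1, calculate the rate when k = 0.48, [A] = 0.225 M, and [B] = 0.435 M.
0.04698 M/s

rate = k·[A]^1·[B]^1 = 0.48·(0.225)^1·(0.435)^1 = 0.48·0.225·0.435 = 0.04698 M/s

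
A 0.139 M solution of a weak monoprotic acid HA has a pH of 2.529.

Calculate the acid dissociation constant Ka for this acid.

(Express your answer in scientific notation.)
K_a = 6.43e-05

[H⁺] = 10^(−pH) = 10^(−2.529) = 2.958e-03 M. For HA ⇌ H⁺ + A⁻, Ka = x²/(C − x) = (2.958e-03)²/(0.139 − 2.958e-03) = 6.43e-05.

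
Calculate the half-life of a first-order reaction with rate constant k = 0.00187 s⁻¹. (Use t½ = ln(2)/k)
370.67 s

t½ = ln(2)/k = 0.6931/0.00187 = 370.67 s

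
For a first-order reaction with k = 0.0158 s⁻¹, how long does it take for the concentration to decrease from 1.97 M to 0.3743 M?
105.11 s

From ln[A] = ln[A]₀ - k·t: t = ln([A]₀/[A])/k = ln(1.97/0.3743)/0.0158 = ln(5.2632)/0.0158 = 1.6607/0.0158 = 105.11 s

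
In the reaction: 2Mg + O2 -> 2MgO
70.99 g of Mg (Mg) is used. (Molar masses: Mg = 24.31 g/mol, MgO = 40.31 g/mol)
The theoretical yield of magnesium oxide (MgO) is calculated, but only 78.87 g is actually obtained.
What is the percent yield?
Moles of Mg = 70.99 g ÷ 24.31 g/mol = 2.9202 mol
Mole ratio: 2 mol MgO / 2 mol Mg
Moles of MgO = 2.9202 × (2/2) = 2.9202 mol
Theoretical yield = 2.9202 mol × 40.31 g/mol = 117.71 g
Actual yield = 78.87 g
Percent yield = (78.87 / 117.71) × 100% = 67.0%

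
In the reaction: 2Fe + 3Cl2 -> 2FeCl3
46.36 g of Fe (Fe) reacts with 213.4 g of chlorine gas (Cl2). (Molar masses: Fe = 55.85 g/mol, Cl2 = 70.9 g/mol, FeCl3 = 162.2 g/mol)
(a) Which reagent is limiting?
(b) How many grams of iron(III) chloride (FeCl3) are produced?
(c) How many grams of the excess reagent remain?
(a) Fe, (b) 134.6 g, (c) 125.1 g

Moles of Fe = 46.36 g ÷ 55.85 g/mol = 0.830081 mol
Moles of Cl2 = 213.4 g ÷ 70.9 g/mol = 3.00987 mol
Moles ÷ coefficient: Fe: 0.830081/2 = 0.415, Cl2: 3.00987/3 = 1.003
(a) Fe has the smaller value, so Fe is the limiting reagent.
(b) Moles of FeCl3 = 0.830081 mol Fe × (2/2) = 0.830081 mol; mass = 0.830081 mol × 162.2 g/mol = 134.6 g
(c) Cl2 consumed = 0.830081 × (3/2) = 1.24512 mol; remaining = 3.00987 − 1.24512 = 1.76475 mol; mass = 1.76475 mol × 70.9 g/mol = 125.1 g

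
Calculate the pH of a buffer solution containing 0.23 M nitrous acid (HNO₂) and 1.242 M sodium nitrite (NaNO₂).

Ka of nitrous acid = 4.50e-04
pH = 4.08

pKa = -log(4.50e-04) = 3.35. pH = pKa + log([A⁻]/[HA]) = 3.35 + log(1.242/0.23)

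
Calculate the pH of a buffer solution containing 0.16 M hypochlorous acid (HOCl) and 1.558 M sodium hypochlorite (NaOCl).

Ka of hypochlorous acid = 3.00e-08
pH = 8.51

pKa = -log(3.00e-08) = 7.52. pH = pKa + log([A⁻]/[HA]) = 7.52 + log(1.558/0.16)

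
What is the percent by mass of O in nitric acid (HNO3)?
Mass of O in formula = 16.0 × 3 = 48 g/mol
Molar mass = 63.02 g/mol
% O = (48/63.02) × 100% = 76.17%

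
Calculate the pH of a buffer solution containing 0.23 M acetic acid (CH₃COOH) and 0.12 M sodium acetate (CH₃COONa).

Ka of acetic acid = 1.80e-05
pH = 4.46

pKa = -log(1.80e-05) = 4.74. pH = pKa + log([A⁻]/[HA]) = 4.74 + log(0.12/0.23)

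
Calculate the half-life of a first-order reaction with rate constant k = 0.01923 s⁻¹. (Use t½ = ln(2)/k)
36.05 s

t½ = ln(2)/k = 0.6931/0.01923 = 36.05 s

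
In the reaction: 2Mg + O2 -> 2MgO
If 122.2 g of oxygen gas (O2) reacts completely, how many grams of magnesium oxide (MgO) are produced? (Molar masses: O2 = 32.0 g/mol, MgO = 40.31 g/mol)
Moles of O2 = 122.2 g ÷ 32.0 g/mol = 3.81875 mol
Mole ratio: 2 mol MgO / 1 mol O2
Moles of MgO = 3.81875 × (2/1) = 7.6375 mol
Mass of MgO = 7.6375 mol × 40.31 g/mol = 307.9 g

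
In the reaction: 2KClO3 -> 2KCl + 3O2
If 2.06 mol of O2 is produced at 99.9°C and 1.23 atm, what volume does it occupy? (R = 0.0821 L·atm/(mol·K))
T = 99.9°C + 273.15 = 373.05 K
V = nRT/P = (2.06 × 0.0821 × 373.05) / 1.23
V = 51.29 L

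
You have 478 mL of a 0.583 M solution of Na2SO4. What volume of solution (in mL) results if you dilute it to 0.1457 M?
Using M₁V₁ = M₂V₂:
0.583 × 478 = 0.1457 × V₂
V₂ = (0.583 × 478) / 0.1457 = 1913 mL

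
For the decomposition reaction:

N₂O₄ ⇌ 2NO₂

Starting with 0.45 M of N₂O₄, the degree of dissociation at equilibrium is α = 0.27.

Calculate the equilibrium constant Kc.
K_c = 0.1798

x = α·[A]₀ = 0.27 × 0.45 = 0.1215 M dissociated.
At eq: [N₂O₄] = 0.45 − 0.1215 = 0.3285 M; [NO₂] = 2x = 0.243 M.
Kc = [NO₂]²/[N₂O₄] = (0.243)²/0.3285 = 0.1798.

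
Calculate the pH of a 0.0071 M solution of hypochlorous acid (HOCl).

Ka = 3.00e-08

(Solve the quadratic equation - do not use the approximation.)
pH = 4.84

x² + Ka×x - Ka×C = 0. Using quadratic formula: [H⁺] = 1.4580e-05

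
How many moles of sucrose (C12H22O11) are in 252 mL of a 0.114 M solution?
Moles = Molarity × Volume (L)
Moles = 0.114 M × 0.252 L = 0.02873 mol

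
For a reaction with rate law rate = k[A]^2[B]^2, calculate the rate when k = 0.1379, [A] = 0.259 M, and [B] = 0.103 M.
9.814e-05 M/s

rate = k·[A]^2·[B]^2 = 0.1379·(0.259)^2·(0.103)^2 = 0.1379·0.067081·0.010609 = 9.814e-05 M/s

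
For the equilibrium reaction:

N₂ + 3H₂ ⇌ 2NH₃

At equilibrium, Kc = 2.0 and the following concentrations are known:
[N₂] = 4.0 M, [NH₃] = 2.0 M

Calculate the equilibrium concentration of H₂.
[H₂] = 0.7937 M

Kc = ([NH₃]^2) / ([N₂] × [H₂]^3) = 2.0
[H₂]^3 = (product terms)/(Kc · other reactant terms) = 4 / (2.0 · 4) = 0.5
[H₂] = (0.5)^(1/3) = 0.7937 M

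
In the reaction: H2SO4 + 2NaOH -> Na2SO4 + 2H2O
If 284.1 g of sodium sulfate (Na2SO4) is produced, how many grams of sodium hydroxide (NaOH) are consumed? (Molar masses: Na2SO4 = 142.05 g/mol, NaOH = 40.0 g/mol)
Moles of Na2SO4 = 284.1 g ÷ 142.05 g/mol = 2 mol
Mole ratio: 2 mol NaOH / 1 mol Na2SO4
Moles of NaOH = 2 × (2/1) = 4 mol
Mass of NaOH = 4 mol × 40.0 g/mol = 160 g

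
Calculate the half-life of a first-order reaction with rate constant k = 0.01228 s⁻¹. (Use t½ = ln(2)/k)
56.45 s

t½ = ln(2)/k = 0.6931/0.01228 = 56.45 s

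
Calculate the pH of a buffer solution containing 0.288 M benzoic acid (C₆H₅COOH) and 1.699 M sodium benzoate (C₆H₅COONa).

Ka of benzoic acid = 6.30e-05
pH = 4.97

pKa = -log(6.30e-05) = 4.20. pH = pKa + log([A⁻]/[HA]) = 4.20 + log(1.699/0.288)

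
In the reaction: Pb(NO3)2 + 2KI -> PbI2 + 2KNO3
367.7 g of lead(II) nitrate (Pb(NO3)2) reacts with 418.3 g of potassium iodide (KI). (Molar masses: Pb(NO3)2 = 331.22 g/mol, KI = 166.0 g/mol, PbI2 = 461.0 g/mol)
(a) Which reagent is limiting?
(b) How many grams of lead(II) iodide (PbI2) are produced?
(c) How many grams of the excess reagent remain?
(a) Pb(NO3)2, (b) 511.8 g, (c) 49.73 g

Moles of Pb(NO3)2 = 367.7 g ÷ 331.22 g/mol = 1.11014 mol
Moles of KI = 418.3 g ÷ 166.0 g/mol = 2.51988 mol
Moles ÷ coefficient: Pb(NO3)2: 1.11014/1 = 1.11, KI: 2.51988/2 = 1.26
(a) Pb(NO3)2 has the smaller value, so Pb(NO3)2 is the limiting reagent.
(b) Moles of PbI2 = 1.11014 mol Pb(NO3)2 × (1/1) = 1.11014 mol; mass = 1.11014 mol × 461.0 g/mol = 511.8 g
(c) KI consumed = 1.11014 × (2/1) = 2.22028 mol; remaining = 2.51988 − 2.22028 = 0.299603 mol; mass = 0.299603 mol × 166.0 g/mol = 49.73 g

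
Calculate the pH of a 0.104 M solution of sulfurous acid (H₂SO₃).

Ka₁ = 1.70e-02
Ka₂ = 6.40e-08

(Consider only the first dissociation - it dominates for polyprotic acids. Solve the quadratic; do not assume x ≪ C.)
pH = 1.46

x² + Ka₁·x − Ka₁·C = 0 with Ka₁ = 1.70e-02, C = 0.104.
x = (−Ka₁ + √(Ka₁² + 4·Ka₁·C))/2 = 3.4398e-02 M, so pH = 1.46.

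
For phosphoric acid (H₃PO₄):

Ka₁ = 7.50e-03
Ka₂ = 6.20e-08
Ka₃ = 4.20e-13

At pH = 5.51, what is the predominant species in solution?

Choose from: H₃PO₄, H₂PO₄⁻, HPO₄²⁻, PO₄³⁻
H₂PO₄⁻

pKa1 = 2.12, pKa2 = 7.21, pKa3 = 12.38. Each pKa is the crossover between adjacent species; pH = 5.51 lies in the region where H₂PO₄⁻ predominates.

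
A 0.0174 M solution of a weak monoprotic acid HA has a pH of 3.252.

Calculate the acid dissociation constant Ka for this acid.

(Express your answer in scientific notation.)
K_a = 1.86e-05

[H⁺] = 10^(−pH) = 10^(−3.252) = 5.598e-04 M. For HA ⇌ H⁺ + A⁻, Ka = x²/(C − x) = (5.598e-04)²/(0.0174 − 5.598e-04) = 1.86e-05.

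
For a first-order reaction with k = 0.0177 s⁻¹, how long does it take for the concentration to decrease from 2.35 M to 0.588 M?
78.27 s

From ln[A] = ln[A]₀ - k·t: t = ln([A]₀/[A])/k = ln(2.35/0.588)/0.0177 = ln(3.9966)/0.0177 = 1.3854/0.0177 = 78.27 s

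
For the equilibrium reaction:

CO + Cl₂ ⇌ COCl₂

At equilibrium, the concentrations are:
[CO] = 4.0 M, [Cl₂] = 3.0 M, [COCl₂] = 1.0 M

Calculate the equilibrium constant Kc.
K_c = 0.0833

Kc = ([COCl₂]) / ([CO] × [Cl₂])
   = ((1.0)) / ((4.0)·(3.0))
   = 1 / 12 = 0.0833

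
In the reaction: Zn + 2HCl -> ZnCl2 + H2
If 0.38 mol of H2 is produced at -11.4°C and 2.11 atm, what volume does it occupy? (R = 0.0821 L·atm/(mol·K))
T = -11.4°C + 273.15 = 261.75 K
V = nRT/P = (0.38 × 0.0821 × 261.75) / 2.11
V = 3.87 L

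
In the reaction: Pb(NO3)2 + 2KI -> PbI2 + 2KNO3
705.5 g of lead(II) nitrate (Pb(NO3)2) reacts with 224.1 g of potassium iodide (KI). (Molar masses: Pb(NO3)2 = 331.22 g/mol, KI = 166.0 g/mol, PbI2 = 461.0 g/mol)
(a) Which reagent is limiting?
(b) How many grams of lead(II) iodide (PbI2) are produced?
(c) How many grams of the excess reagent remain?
(a) KI, (b) 311.2 g, (c) 481.9 g

Moles of Pb(NO3)2 = 705.5 g ÷ 331.22 g/mol = 2.13 mol
Moles of KI = 224.1 g ÷ 166.0 g/mol = 1.35 mol
Moles ÷ coefficient: Pb(NO3)2: 2.13/1 = 2.13, KI: 1.35/2 = 0.675
(a) KI has the smaller value, so KI is the limiting reagent.
(b) Moles of PbI2 = 1.35 mol KI × (1/2) = 0.675 mol; mass = 0.675 mol × 461.0 g/mol = 311.2 g
(c) Pb(NO3)2 consumed = 1.35 × (1/2) = 0.675 mol; remaining = 2.13 − 0.675 = 1.455 mol; mass = 1.455 mol × 331.22 g/mol = 481.9 g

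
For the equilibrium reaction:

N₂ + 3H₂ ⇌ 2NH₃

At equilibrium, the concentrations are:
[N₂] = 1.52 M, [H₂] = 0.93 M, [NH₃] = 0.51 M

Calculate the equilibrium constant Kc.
K_c = 0.2127

Kc = ([NH₃]^2) / ([N₂] × [H₂]^3)
   = ((0.51)^2) / ((1.52)·(0.93)^3)
   = 0.2601 / 1.2226 = 0.2127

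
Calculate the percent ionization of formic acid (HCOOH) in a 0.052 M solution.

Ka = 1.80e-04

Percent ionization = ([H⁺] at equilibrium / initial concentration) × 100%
Percent ionization = 5.71%

Let x = [H⁺]. Ka = x²/(C - x) ⇒ x² + (1.80e-04)x - (1.80e-04)(0.052) = 0. x = 2.9707e-03. Percent = (2.9707e-03/0.052) × 100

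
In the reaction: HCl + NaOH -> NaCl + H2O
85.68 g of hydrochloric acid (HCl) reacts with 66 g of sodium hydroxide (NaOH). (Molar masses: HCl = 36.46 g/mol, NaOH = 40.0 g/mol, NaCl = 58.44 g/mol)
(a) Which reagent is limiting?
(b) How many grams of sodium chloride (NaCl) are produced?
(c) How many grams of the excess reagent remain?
(a) NaOH, (b) 96.43 g, (c) 25.52 g

Moles of HCl = 85.68 g ÷ 36.46 g/mol = 2.34997 mol
Moles of NaOH = 66 g ÷ 40.0 g/mol = 1.65 mol
Moles ÷ coefficient: HCl: 2.34997/1 = 2.35, NaOH: 1.65/1 = 1.65
(a) NaOH has the smaller value, so NaOH is the limiting reagent.
(b) Moles of NaCl = 1.65 mol NaOH × (1/1) = 1.65 mol; mass = 1.65 mol × 58.44 g/mol = 96.43 g
(c) HCl consumed = 1.65 × (1/1) = 1.65 mol; remaining = 2.34997 − 1.65 = 0.699973 mol; mass = 0.699973 mol × 36.46 g/mol = 25.52 g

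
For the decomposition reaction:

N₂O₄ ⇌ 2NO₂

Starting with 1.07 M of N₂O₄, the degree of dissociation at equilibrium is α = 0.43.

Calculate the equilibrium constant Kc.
K_c = 1.3884

x = α·[A]₀ = 0.43 × 1.07 = 0.4601 M dissociated.
At eq: [N₂O₄] = 1.07 − 0.4601 = 0.6099 M; [NO₂] = 2x = 0.9202 M.
Kc = [NO₂]²/[N₂O₄] = (0.9202)²/0.6099 = 1.388.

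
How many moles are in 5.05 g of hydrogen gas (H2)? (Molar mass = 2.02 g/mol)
Moles = 5.05 g ÷ 2.02 g/mol = 2.5 mol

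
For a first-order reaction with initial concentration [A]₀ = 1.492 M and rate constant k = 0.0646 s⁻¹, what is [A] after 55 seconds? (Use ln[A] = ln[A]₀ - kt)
0.0427 M

ln[A] = ln[A]₀ - k·t = ln(1.492) - (0.0646)·(55) = 0.4001 - 3.5530 = -3.1529
[A] = e^(-3.1529) = 0.0427 M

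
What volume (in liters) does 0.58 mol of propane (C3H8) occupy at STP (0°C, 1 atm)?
At STP, 1 mol of gas occupies 22.4 L
Volume = 0.58 mol × 22.4 L/mol = 12.99 L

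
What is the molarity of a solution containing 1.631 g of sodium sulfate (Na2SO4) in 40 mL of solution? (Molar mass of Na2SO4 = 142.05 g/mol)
Moles of Na2SO4 = 1.631 g ÷ 142.05 g/mol = 0.0114819 mol
Volume = 40 mL = 0.04 L
Molarity = 0.0114819 mol ÷ 0.04 L = 0.287 M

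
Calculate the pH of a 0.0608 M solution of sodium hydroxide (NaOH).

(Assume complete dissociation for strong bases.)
pH = 12.78

[OH⁻] = 0.0608 M for strong base. pOH = -log[OH⁻] = 1.22, pH = 14 - pOH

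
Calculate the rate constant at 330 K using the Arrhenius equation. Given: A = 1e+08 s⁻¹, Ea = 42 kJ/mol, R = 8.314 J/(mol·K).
2.25e+01 s⁻¹

k = A·exp(-Ea/(R·T)) = 1e+08·exp(-42000/(8.314·330)) = 1e+08·exp(-15.3082) = 1e+08·2.2476e-07 = 2.25e+01 s⁻¹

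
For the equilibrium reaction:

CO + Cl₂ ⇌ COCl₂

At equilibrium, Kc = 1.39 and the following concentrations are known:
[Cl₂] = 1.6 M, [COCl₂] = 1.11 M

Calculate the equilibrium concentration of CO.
[CO] = 0.4991 M

Kc = ([COCl₂]) / ([CO] × [Cl₂]) = 1.39
[CO]^1 = (product terms)/(Kc · other reactant terms) = 1.11 / (1.39 · 1.6) = 0.4991
[CO] = 0.4991 M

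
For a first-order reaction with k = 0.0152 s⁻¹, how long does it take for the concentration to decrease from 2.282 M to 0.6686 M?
80.76 s

From ln[A] = ln[A]₀ - k·t: t = ln([A]₀/[A])/k = ln(2.282/0.6686)/0.0152 = ln(3.4131)/0.0152 = 1.2276/0.0152 = 80.76 s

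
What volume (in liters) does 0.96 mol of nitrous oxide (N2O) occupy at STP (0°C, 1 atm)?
At STP, 1 mol of gas occupies 22.4 L
Volume = 0.96 mol × 22.4 L/mol = 21.50 L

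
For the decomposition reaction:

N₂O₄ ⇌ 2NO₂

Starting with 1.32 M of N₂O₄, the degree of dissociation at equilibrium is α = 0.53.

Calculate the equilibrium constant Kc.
K_c = 3.1556

x = α·[A]₀ = 0.53 × 1.32 = 0.6996 M dissociated.
At eq: [N₂O₄] = 1.32 − 0.6996 = 0.6204 M; [NO₂] = 2x = 1.399 M.
Kc = [NO₂]²/[N₂O₄] = (1.399)²/0.6204 = 3.156.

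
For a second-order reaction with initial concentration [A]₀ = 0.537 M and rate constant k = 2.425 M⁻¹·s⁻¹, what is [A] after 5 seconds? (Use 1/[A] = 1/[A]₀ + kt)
0.0715 M

1/[A] = 1/[A]₀ + k·t = 1/0.537 + (2.425)·(5) = 1.8622 + 12.1250 = 13.9872
[A] = 1/13.9872 = 0.0715 M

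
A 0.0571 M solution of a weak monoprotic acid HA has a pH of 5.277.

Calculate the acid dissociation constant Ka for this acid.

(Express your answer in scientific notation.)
K_a = 4.89e-10

[H⁺] = 10^(−pH) = 10^(−5.277) = 5.284e-06 M. For HA ⇌ H⁺ + A⁻, Ka = x²/(C − x) = (5.284e-06)²/(0.0571 − 5.284e-06) = 4.89e-10.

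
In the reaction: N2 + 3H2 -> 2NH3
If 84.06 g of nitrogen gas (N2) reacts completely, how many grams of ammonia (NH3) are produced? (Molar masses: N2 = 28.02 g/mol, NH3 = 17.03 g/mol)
Moles of N2 = 84.06 g ÷ 28.02 g/mol = 3 mol
Mole ratio: 2 mol NH3 / 1 mol N2
Moles of NH3 = 3 × (2/1) = 6 mol
Mass of NH3 = 6 mol × 17.03 g/mol = 102.2 g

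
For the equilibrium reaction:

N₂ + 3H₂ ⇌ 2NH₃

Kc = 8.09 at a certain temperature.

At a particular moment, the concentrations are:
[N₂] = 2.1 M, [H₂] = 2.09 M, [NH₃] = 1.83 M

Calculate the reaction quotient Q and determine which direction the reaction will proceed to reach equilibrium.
Q = 0.175, Q < K, reaction proceeds forward (toward products)

Q = ([NH₃]^2) / ([N₂] × [H₂]^3)
  = ((1.83)^2) / ((2.1)·(2.09)^3) = 3.3489/19.172 = 0.1747
Since Q = 0.1747 < Kc = 8.09, the reaction proceeds forward (toward products) to reach equilibrium.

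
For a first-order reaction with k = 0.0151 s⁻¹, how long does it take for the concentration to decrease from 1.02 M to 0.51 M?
45.90 s

From ln[A] = ln[A]₀ - k·t: t = ln([A]₀/[A])/k = ln(1.02/0.51)/0.0151 = ln(2.0000)/0.0151 = 0.6931/0.0151 = 45.90 s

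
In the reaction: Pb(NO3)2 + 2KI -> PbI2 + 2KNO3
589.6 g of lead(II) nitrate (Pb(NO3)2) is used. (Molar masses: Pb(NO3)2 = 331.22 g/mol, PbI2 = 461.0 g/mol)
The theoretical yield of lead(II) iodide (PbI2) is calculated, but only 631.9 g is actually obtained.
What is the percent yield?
Moles of Pb(NO3)2 = 589.6 g ÷ 331.22 g/mol = 1.78009 mol
Mole ratio: 1 mol PbI2 / 1 mol Pb(NO3)2
Moles of PbI2 = 1.78009 × (1/1) = 1.78009 mol
Theoretical yield = 1.78009 mol × 461.0 g/mol = 820.62 g
Actual yield = 631.9 g
Percent yield = (631.9 / 820.62) × 100% = 77.0%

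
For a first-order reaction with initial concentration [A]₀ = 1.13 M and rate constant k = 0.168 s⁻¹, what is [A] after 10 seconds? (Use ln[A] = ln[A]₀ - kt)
0.2106 M

ln[A] = ln[A]₀ - k·t = ln(1.13) - (0.168)·(10) = 0.1222 - 1.6800 = -1.5578
[A] = e^(-1.5578) = 0.2106 M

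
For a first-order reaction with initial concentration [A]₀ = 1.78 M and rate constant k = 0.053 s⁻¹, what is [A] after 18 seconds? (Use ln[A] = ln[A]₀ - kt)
0.6857 M

ln[A] = ln[A]₀ - k·t = ln(1.78) - (0.053)·(18) = 0.5766 - 0.9540 = -0.3774
[A] = e^(-0.3774) = 0.6857 M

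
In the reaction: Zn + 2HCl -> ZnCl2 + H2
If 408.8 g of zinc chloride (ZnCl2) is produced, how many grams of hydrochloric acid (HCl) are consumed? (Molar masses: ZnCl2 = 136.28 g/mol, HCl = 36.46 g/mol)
Moles of ZnCl2 = 408.8 g ÷ 136.28 g/mol = 2.99971 mol
Mole ratio: 2 mol HCl / 1 mol ZnCl2
Moles of HCl = 2.99971 × (2/1) = 5.99941 mol
Mass of HCl = 5.99941 mol × 36.46 g/mol = 218.7 g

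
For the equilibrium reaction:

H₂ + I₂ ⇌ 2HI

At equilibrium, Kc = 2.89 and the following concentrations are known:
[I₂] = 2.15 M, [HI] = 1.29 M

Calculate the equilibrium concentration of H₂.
[H₂] = 0.2678 M

Kc = ([HI]^2) / ([H₂] × [I₂]) = 2.89
[H₂]^1 = (product terms)/(Kc · other reactant terms) = 1.6641 / (2.89 · 2.15) = 0.26782
[H₂] = 0.2678 M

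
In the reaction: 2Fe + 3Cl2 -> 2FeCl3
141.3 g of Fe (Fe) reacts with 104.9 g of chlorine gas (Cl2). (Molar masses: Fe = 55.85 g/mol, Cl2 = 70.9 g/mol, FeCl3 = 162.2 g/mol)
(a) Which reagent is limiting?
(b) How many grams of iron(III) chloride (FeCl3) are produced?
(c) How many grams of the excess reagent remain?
(a) Cl2, (b) 160 g, (c) 86.21 g

Moles of Fe = 141.3 g ÷ 55.85 g/mol = 2.52999 mol
Moles of Cl2 = 104.9 g ÷ 70.9 g/mol = 1.47955 mol
Moles ÷ coefficient: Fe: 2.52999/2 = 1.265, Cl2: 1.47955/3 = 0.4932
(a) Cl2 has the smaller value, so Cl2 is the limiting reagent.
(b) Moles of FeCl3 = 1.47955 mol Cl2 × (2/3) = 0.986366 mol; mass = 0.986366 mol × 162.2 g/mol = 160 g
(c) Fe consumed = 1.47955 × (2/3) = 0.986366 mol; remaining = 2.52999 − 0.986366 = 1.54363 mol; mass = 1.54363 mol × 55.85 g/mol = 86.21 g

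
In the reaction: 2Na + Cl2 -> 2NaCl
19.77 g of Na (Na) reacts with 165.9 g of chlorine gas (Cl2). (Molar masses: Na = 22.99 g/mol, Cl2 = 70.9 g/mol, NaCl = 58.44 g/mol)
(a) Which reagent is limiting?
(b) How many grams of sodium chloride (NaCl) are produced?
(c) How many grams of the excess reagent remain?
(a) Na, (b) 50.25 g, (c) 135.4 g

Moles of Na = 19.77 g ÷ 22.99 g/mol = 0.859939 mol
Moles of Cl2 = 165.9 g ÷ 70.9 g/mol = 2.33992 mol
Moles ÷ coefficient: Na: 0.859939/2 = 0.43, Cl2: 2.33992/1 = 2.34
(a) Na has the smaller value, so Na is the limiting reagent.
(b) Moles of NaCl = 0.859939 mol Na × (2/2) = 0.859939 mol; mass = 0.859939 mol × 58.44 g/mol = 50.25 g
(c) Cl2 consumed = 0.859939 × (1/2) = 0.42997 mol; remaining = 2.33992 − 0.42997 = 1.90995 mol; mass = 1.90995 mol × 70.9 g/mol = 135.4 g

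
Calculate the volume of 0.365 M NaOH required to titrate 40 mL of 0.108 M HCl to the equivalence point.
V_{base} = 11.8 mL

At equivalence: moles acid = moles base.
moles HCl = 0.108 M × 0.04 L = 0.00432 mol
V_NaOH = 0.00432 mol ÷ 0.365 M = 0.01184 L = 11.8 mL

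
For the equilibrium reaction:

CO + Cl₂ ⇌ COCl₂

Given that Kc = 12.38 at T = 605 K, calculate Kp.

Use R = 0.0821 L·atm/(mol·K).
K_p = 0.2492

Δn = (moles gaseous products) − (moles gaseous reactants) = -1
T = 605 K; RT = 0.0821 × 605 = 49.6705
Kp = Kc·(RT)^Δn = 12.38 × (49.6705)^-1 = 12.38 × 0.0201327 = 0.2492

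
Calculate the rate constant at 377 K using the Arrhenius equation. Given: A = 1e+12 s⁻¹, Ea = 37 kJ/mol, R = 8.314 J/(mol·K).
7.47e+06 s⁻¹

k = A·exp(-Ea/(R·T)) = 1e+12·exp(-37000/(8.314·377)) = 1e+12·exp(-11.8046) = 1e+12·7.4703e-06 = 7.47e+06 s⁻¹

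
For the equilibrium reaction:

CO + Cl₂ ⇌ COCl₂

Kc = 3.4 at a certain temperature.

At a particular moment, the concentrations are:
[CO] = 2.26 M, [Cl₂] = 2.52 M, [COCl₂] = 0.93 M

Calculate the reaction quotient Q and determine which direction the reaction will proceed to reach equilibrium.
Q = 0.163, Q < K, reaction proceeds forward (toward products)

Q = ([COCl₂]) / ([CO] × [Cl₂])
  = ((0.93)) / ((2.26)·(2.52)) = 0.93/5.6952 = 0.1633
Since Q = 0.1633 < Kc = 3.4, the reaction proceeds forward (toward products) to reach equilibrium.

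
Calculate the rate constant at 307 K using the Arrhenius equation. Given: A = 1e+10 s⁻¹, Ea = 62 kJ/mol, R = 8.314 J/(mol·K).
2.82e-01 s⁻¹

k = A·exp(-Ea/(R·T)) = 1e+10·exp(-62000/(8.314·307)) = 1e+10·exp(-24.2909) = 1e+10·2.8223e-11 = 2.82e-01 s⁻¹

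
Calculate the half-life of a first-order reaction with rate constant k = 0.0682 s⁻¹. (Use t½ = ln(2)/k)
10.16 s

t½ = ln(2)/k = 0.6931/0.0682 = 10.16 s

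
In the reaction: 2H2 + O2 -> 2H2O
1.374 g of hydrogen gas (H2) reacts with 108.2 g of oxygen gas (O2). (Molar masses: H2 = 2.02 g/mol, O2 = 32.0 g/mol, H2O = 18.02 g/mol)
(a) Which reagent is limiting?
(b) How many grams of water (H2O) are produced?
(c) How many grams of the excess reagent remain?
(a) H2, (b) 12.26 g, (c) 97.32 g

Moles of H2 = 1.374 g ÷ 2.02 g/mol = 0.680198 mol
Moles of O2 = 108.2 g ÷ 32.0 g/mol = 3.38125 mol
Moles ÷ coefficient: H2: 0.680198/2 = 0.3401, O2: 3.38125/1 = 3.381
(a) H2 has the smaller value, so H2 is the limiting reagent.
(b) Moles of H2O = 0.680198 mol H2 × (2/2) = 0.680198 mol; mass = 0.680198 mol × 18.02 g/mol = 12.26 g
(c) O2 consumed = 0.680198 × (1/2) = 0.340099 mol; remaining = 3.38125 − 0.340099 = 3.04115 mol; mass = 3.04115 mol × 32.0 g/mol = 97.32 g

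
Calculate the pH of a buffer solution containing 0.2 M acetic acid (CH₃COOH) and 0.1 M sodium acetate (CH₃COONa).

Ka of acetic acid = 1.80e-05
pH = 4.44

pKa = -log(1.80e-05) = 4.74. pH = pKa + log([A⁻]/[HA]) = 4.74 + log(0.1/0.2)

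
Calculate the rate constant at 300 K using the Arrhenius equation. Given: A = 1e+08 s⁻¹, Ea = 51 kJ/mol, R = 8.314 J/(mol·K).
1.32e-01 s⁻¹

k = A·exp(-Ea/(R·T)) = 1e+08·exp(-51000/(8.314·300)) = 1e+08·exp(-20.4474) = 1e+08·1.3176e-09 = 1.32e-01 s⁻¹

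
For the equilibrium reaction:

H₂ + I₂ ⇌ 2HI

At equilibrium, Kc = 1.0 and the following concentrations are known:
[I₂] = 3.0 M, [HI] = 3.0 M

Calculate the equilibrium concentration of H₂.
[H₂] = 3.0000 M

Kc = ([HI]^2) / ([H₂] × [I₂]) = 1.0
[H₂]^1 = (product terms)/(Kc · other reactant terms) = 9 / (1.0 · 3) = 3
[H₂] = 3.0000 M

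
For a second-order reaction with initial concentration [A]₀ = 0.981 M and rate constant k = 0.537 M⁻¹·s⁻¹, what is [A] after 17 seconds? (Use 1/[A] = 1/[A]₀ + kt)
0.0985 M

1/[A] = 1/[A]₀ + k·t = 1/0.981 + (0.537)·(17) = 1.0194 + 9.1290 = 10.1484
[A] = 1/10.1484 = 0.0985 M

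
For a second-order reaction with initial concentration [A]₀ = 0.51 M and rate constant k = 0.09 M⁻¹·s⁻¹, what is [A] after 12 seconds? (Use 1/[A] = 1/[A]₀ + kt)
0.3289 M

1/[A] = 1/[A]₀ + k·t = 1/0.51 + (0.09)·(12) = 1.9608 + 1.0800 = 3.0408
[A] = 1/3.0408 = 0.3289 M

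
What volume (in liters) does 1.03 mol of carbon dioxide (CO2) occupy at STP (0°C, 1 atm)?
At STP, 1 mol of gas occupies 22.4 L
Volume = 1.03 mol × 22.4 L/mol = 23.07 L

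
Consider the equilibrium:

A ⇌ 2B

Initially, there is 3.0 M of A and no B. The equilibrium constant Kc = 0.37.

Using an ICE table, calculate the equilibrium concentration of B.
[B] = 0.965 M

ICE: [A] = 3.0 − x, [B] = 2x.
Kc = (2x)²/(3.0 − x) = 0.37 ⇒ 4x² + 0.37x − 1.11 = 0.
x = (−0.37 + √(0.37² + 4·4·1.11))/(2·4) = (−0.37 + √17.897)/8 = 0.48256.
[B] = 2x = 0.965 M.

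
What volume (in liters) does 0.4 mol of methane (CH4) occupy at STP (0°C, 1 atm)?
At STP, 1 mol of gas occupies 22.4 L
Volume = 0.4 mol × 22.4 L/mol = 8.96 L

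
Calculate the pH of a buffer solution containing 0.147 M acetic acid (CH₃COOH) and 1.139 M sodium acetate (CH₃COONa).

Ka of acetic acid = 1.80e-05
pH = 5.63

pKa = -log(1.80e-05) = 4.74. pH = pKa + log([A⁻]/[HA]) = 4.74 + log(1.139/0.147)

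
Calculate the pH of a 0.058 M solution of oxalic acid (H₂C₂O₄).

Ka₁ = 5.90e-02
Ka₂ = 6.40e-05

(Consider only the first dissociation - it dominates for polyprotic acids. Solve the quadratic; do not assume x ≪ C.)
pH = 1.44

x² + Ka₁·x − Ka₁·C = 0 with Ka₁ = 5.90e-02, C = 0.058.
x = (−Ka₁ + √(Ka₁² + 4·Ka₁·C))/2 = 3.6015e-02 M, so pH = 1.44.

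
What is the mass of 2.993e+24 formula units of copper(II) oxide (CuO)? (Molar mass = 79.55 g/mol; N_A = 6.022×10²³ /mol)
Moles = 2.993e+24 ÷ 6.022×10²³ = 4.97011 mol
Mass = 4.97011 mol × 79.55 g/mol = 395.4 g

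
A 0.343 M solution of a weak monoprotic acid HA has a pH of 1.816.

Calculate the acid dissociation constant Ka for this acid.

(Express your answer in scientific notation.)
K_a = 7.12e-04

[H⁺] = 10^(−pH) = 10^(−1.816) = 1.528e-02 M. For HA ⇌ H⁺ + A⁻, Ka = x²/(C − x) = (1.528e-02)²/(0.343 − 1.528e-02) = 7.12e-04.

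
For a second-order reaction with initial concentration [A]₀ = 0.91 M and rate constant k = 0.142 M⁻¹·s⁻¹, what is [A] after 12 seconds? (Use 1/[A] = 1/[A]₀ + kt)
0.3568 M

1/[A] = 1/[A]₀ + k·t = 1/0.91 + (0.142)·(12) = 1.0989 + 1.7040 = 2.8029
[A] = 1/2.8029 = 0.3568 M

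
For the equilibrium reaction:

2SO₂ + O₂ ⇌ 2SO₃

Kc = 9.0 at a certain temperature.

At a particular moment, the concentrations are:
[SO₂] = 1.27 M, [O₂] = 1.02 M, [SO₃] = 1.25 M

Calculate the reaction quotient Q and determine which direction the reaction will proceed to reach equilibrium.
Q = 0.950, Q < K, reaction proceeds forward (toward products)

Q = ([SO₃]^2) / ([SO₂]^2 × [O₂])
  = ((1.25)^2) / ((1.27)^2·(1.02)) = 1.5625/1.6452 = 0.9498
Since Q = 0.9498 < Kc = 9.0, the reaction proceeds forward (toward products) to reach equilibrium.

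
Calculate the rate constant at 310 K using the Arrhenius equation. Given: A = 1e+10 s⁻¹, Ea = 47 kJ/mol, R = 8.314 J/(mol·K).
1.20e+02 s⁻¹

k = A·exp(-Ea/(R·T)) = 1e+10·exp(-47000/(8.314·310)) = 1e+10·exp(-18.2359) = 1e+10·1.2030e-08 = 1.20e+02 s⁻¹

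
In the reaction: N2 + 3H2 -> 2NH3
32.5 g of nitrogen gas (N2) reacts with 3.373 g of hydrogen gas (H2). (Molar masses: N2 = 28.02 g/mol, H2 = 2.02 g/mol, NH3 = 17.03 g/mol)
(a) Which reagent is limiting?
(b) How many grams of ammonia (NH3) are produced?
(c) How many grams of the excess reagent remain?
(a) H2, (b) 18.96 g, (c) 16.9 g

Moles of N2 = 32.5 g ÷ 28.02 g/mol = 1.15989 mol
Moles of H2 = 3.373 g ÷ 2.02 g/mol = 1.6698 mol
Moles ÷ coefficient: N2: 1.15989/1 = 1.16, H2: 1.6698/3 = 0.5566
(a) H2 has the smaller value, so H2 is the limiting reagent.
(b) Moles of NH3 = 1.6698 mol H2 × (2/3) = 1.1132 mol; mass = 1.1132 mol × 17.03 g/mol = 18.96 g
(c) N2 consumed = 1.6698 × (1/3) = 0.556601 mol; remaining = 1.15989 − 0.556601 = 0.603285 mol; mass = 0.603285 mol × 28.02 g/mol = 16.9 g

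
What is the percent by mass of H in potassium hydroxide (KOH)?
Mass of H in formula = 1.008 × 1 = 1.008 g/mol
Molar mass = 56.11 g/mol
% H = (1.008/56.11) × 100% = 1.80%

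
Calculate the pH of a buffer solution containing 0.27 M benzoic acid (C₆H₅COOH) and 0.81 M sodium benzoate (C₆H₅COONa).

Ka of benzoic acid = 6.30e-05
pH = 4.68

pKa = -log(6.30e-05) = 4.20. pH = pKa + log([A⁻]/[HA]) = 4.20 + log(0.81/0.27)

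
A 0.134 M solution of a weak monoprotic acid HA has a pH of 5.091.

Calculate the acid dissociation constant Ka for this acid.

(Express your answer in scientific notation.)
K_a = 4.91e-10

[H⁺] = 10^(−pH) = 10^(−5.091) = 8.110e-06 M. For HA ⇌ H⁺ + A⁻, Ka = x²/(C − x) = (8.110e-06)²/(0.134 − 8.110e-06) = 4.91e-10.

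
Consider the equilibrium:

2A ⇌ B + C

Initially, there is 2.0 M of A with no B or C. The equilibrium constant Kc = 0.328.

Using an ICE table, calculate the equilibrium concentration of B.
[B] = 0.534 M

ICE: [A] = 2.0 − 2x, [B] = [C] = x.
Kc = x²/(2.0 − 2x)² = 0.328 ⇒ √Kc = x/(2.0 − 2x).
x = √0.328·2.0/(1 + 2√0.328) = 0.57271·2.0/2.1454 = 0.53389.
[B] = x = 0.534 M.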